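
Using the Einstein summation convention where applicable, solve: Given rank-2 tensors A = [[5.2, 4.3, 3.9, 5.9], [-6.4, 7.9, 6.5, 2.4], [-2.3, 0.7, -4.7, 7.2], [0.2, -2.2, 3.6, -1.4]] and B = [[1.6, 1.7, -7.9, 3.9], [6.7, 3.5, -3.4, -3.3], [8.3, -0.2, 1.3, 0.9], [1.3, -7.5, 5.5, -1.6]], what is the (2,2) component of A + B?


Tensor addition is component-wise: (A + B)_{ij} = A_{ij} + B_{ij}.
A_{22} = 7.9
B_{22} = 3.5
(A + B)_{22} = 7.9 + 3.5 = 11.4

11.4


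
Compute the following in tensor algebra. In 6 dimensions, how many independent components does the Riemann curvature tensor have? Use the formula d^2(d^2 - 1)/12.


The Riemann tensor in d dimensions has d^2(d^2 - 1)/12 independent components.
d = 6, so d^2 = 36
d^2 - 1 = 35
d^2(d^2 - 1) = 36 * 35 = 1260
Divide by 12: 1260 / 12 = 105

105


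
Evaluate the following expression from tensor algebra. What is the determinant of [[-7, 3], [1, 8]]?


For a 2x2 matrix [[a, b], [c, d]], det = a*d - b*c.
a = -7, b = 3, c = 1, d = 8
a*d = -7 * 8 = -56
b*c = 3 * 1 = 3
det = -56 - 3 = -59

-59


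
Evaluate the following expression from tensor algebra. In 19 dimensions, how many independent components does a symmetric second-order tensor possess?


A symmetric rank-2 tensor in d dimensions has d(d+1)/2 independent components.
d = 19
d(d+1)/2 = 19 * 20 / 2 = 380 / 2 = 190

190


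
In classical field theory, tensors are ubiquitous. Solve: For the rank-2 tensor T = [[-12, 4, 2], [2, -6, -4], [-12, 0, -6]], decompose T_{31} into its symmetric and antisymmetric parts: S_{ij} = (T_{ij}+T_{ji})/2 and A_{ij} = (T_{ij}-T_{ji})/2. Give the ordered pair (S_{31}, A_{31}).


T_{31} = -12
T_{13} = 2
S_{31} = (-12 + 2)/2 = -10/2 = -5
A_{31} = (-12 - 2)/2 = -14/2 = -7
Check: S + A = -5 + -7 = -12 = T_{31}.

(-5, -7)


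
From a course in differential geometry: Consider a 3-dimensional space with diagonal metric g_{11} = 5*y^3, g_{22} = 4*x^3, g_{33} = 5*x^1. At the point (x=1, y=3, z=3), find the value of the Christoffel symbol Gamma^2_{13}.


For a diagonal metric, Gamma^k_{ij} = (1/2) g^{kk} (dg_{ik}/dx_j + dg_{jk}/dx_i - dg_{ij}/dx_k).
The metric is diagonal, so g_{ab} = 0 for a != b.
At the given point: g_{11} = 135, g_{22} = 4, g_{33} = 5
g^{22} = 1/4
dg_{12}/dx_3 = 0 (off-diagonal)
dg_{32}/dx_1 = 0 (off-diagonal)
dg_{13}/dx_2 = 0 (off-diagonal)
Numerator = 0 + 0 - 0 = 0
Gamma^2_{13} = 0 / (2 * 4) = 0

0


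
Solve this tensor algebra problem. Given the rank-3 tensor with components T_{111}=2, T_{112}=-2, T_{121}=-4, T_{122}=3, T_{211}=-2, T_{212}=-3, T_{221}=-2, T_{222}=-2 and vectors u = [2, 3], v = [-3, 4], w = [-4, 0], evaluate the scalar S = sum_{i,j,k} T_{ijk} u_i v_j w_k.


S = sum over i,j,k of T_{ijk} u_i v_j w_k. Expanding all 8 terms:
T_{111}*u_1*v_1*w_1 = 2*2*-3*-4 = 48  (running total: 48)
T_{112}*u_1*v_1*w_2 = -2*2*-3*0 = 0  (running total: 48)
T_{121}*u_1*v_2*w_1 = -4*2*4*-4 = 128  (running total: 176)
T_{122}*u_1*v_2*w_2 = 3*2*4*0 = 0  (running total: 176)
T_{211}*u_2*v_1*w_1 = -2*3*-3*-4 = -72  (running total: 104)
T_{212}*u_2*v_1*w_2 = -3*3*-3*0 = 0  (running total: 104)
T_{221}*u_2*v_2*w_1 = -2*3*4*-4 = 96  (running total: 200)
T_{222}*u_2*v_2*w_2 = -2*3*4*0 = 0  (running total: 200)
S = 200

200


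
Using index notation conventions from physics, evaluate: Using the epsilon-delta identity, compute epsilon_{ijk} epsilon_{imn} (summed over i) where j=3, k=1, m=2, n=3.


Using the identity: epsilon_{ijk} epsilon_{imn} = delta_{jm} delta_{kn} - delta_{jn} delta_{km}.
delta_{32} = 0
delta_{13} = 0
delta_{33} = 1
delta_{12} = 0
Result = 0 * 0 - 1 * 0 = 0 - 0 = 0

0


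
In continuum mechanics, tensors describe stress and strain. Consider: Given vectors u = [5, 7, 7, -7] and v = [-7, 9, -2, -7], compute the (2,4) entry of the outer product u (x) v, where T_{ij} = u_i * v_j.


The outer product entry T_{ij} = u_i * v_j.
We need i=2, j=4.
u_2 = 7, v_4 = -7
T_{2,4} = 7 * -7 = -49

-49


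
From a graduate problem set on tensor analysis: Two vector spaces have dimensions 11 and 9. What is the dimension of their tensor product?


The dimension of a tensor product is the product of dimensions.
dim(V) = 11, dim(W) = 9
dim(V (x) W) = 11 * 9 = 99

99


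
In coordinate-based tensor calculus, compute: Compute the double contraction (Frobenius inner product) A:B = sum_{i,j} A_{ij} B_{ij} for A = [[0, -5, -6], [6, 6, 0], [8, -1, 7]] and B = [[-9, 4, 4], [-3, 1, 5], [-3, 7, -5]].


A:B = sum over all i,j of A_{ij} * B_{ij}.
Row 1: 0*-9=0, -5*4=-20, -6*4=-24 => row sum = -44
Row 2: 6*-3=-18, 6*1=6, 0*5=0 => row sum = -12
Row 3: 8*-3=-24, -1*7=-7, 7*-5=-35 => row sum = -66
Total = -44 + -12 + -66 = -122

-122


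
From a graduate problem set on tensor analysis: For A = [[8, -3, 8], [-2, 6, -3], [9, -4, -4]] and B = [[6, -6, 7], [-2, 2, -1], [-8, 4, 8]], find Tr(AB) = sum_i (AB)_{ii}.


Tr(AB) = sum_i (AB)_{ii} where (AB)_{ii} = sum_k A_{ik} B_{ki}.
(AB)_{11} = 8*6 + -3*-2 + 8*-8 = -10
(AB)_{22} = -2*-6 + 6*2 + -3*4 = 12
(AB)_{33} = 9*7 + -4*-1 + -4*8 = 35
Tr(AB) = -10 + 12 + 35 = 37

37


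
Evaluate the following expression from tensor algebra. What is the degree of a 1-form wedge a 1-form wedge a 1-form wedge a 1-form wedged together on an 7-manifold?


The degree of a wedge product is the sum of the degrees of the individual forms.
Degrees: 1, 1, 1, 1
Total degree = 1 + 1 + 1 + 1 = 4

4


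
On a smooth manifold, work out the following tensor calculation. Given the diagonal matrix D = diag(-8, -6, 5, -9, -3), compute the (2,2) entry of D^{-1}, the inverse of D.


For a diagonal matrix, the inverse has entries (D^{-1})_{ii} = 1/d_{ii}.
The diagonal entries are: d_{11} = -8, d_{22} = -6, d_{33} = 5, d_{44} = -9, d_{55} = -3
We need (D^{-1})_{22} = 1/d_{22} = 1/-6 = -1/6

-1/6


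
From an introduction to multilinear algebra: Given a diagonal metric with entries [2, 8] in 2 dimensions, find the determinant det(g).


For a diagonal metric, the determinant is the product of diagonal entries.
Diagonal entries: 2, 8
det(g) = 2 * 8 = 16

16


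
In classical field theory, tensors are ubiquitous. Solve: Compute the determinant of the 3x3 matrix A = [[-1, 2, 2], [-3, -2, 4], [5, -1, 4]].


Expanding along the first row, det(A) = a11*M_11 - a12*M_12 + a13*M_13, where M_1j is the (1,j) minor.
Minor M_11 = -2*4 - 4*-1 = -4
Minor M_12 = -3*4 - 4*5 = -32
Minor M_13 = -3*-1 - -2*5 = 13
det = -1*(-4) - 2*(-32) + 2*(13)
    = 4 - -64 + 26
    = 94

94


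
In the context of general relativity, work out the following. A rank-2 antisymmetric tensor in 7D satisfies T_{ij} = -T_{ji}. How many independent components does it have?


An antisymmetric rank-2 tensor satisfies A_{ij} = -A_{ji}, so diagonal entries are zero.
The independent components are the upper-triangular entries: C(n, 2) = n(n-1)/2.
n = 7
C(7, 2) = 7 * 6 / 2 = 42 / 2 = 21

21


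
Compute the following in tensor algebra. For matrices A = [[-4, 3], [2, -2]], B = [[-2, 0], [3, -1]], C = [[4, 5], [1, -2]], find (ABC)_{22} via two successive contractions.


(ABC)_{22} = sum_m (AB)_{2m} C_{m2}. First compute row 2 of AB.
(AB)_{21} = 2*-2 + -2*3 = -10
(AB)_{22} = 2*0 + -2*-1 = 2
Now contract with column 2 of C:
(AB)_{21} * C_{12} = -10 * 5 = -50
(AB)_{22} * C_{22} = 2 * -2 = -4
(ABC)_{22} = -50 + -4 = -54

-54


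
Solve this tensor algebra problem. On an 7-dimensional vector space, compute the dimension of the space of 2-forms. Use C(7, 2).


The dimension of the space of p-forms on an n-dimensional space is C(n, p).
n = 7, p = 2
C(7, 2) = 7! / (2! * 5!) = 21

21


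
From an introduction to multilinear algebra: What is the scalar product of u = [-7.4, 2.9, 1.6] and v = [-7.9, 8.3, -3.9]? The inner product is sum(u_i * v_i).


The inner product u . v = sum of u_i * v_i.
Term-by-term: -7.4 * -7.9, 2.9 * 8.3, 1.6 * -3.9
Products: 58.46, 24.07, -6.24
Sum = 58.46 + 24.07 + -6.24 = 76.29

76.29


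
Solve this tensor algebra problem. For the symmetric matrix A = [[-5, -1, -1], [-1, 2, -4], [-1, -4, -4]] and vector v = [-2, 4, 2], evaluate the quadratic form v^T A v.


First compute Av:
(Av)_1 = -5*-2 + -1*4 + -1*2 = 4
(Av)_2 = -1*-2 + 2*4 + -4*2 = 2
(Av)_3 = -1*-2 + -4*4 + -4*2 = -22
Av = [4, 2, -22]
Then v^T (Av) = -2*4 + 4*2 + 2*-22
= -8 + 8 + -44 = -44

-44


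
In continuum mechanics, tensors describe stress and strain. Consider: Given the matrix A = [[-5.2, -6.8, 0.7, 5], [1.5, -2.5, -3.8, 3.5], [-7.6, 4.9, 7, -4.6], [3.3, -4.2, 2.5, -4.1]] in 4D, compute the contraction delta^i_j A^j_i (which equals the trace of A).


The contraction (trace) of a rank-2 tensor is the sum of its diagonal elements.
Diagonal entries: A[1,1] = -5.2, A[2,2] = -2.5, A[3,3] = 7, A[4,4] = -4.1
Tr(A) = -5.2 + -2.5 + 7 + -4.1 = -4.8

-4.8


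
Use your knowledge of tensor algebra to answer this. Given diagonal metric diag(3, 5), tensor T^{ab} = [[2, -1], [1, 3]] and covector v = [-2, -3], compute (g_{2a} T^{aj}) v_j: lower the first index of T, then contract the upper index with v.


Step 1: lower the first index. For a diagonal metric, g_{ia} T^{aj} = g_{ii} T^{ij} (no sum on i).
g_{22} = 5
S_2{}^1 = 5 * T^{21} = 5 * 1 = 5
S_2{}^2 = 5 * T^{22} = 5 * 3 = 15
Step 2: contract S_2{}^j with v_j.
S_2{}^1 * v_1 = 5 * -2 = -10
S_2{}^2 * v_2 = 15 * -3 = -45
Result = -10 + -45 = -55

-55


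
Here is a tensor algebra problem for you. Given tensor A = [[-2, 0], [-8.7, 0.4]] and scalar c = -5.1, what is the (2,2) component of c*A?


Scalar multiplication: (cA)_{ij} = c * A_{ij}.
c = -5.1
A_{22} = 0.4
(cA)_{22} = -5.1 * 0.4 = -2.04

-2.04


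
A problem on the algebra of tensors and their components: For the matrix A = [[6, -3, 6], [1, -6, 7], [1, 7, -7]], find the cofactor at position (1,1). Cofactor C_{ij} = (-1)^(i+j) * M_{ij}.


To find cofactor C_{11}, delete row 1 and column 1.
The resulting 2x2 submatrix is: [[-6, 7], [7, -7]]
Minor M_{11} = -6*-7 - 7*7
  = 42 - 49 = -7
Sign = (-1)^(1+1) = (-1)^2 = 1
Cofactor C_{11} = 1 * -7 = -7

-7


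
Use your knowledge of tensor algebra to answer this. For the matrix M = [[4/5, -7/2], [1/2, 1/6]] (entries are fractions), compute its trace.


The trace is the sum of diagonal entries.
Diagonal: M[1,1] = 4/5, M[2,2] = 1/6
Tr(M) = 4/5 + 1/6
Computing step by step:
After adding M[1,1]: 4/5
After adding M[2,2]: 29/30
Tr(M) = 29/30

29/30


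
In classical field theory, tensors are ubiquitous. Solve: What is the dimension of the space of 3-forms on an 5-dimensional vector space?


The dimension of the space of p-forms on an n-dimensional space is C(n, p).
n = 5, p = 3
C(5, 3) = 5! / (3! * 2!) = 10

10


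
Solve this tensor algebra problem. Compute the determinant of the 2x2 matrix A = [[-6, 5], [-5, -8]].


For a 2x2 matrix [[a, b], [c, d]], det = a*d - b*c.
a = -6, b = 5, c = -5, d = -8
a*d = -6 * -8 = 48
b*c = 5 * -5 = -25
det = 48 - -25 = 73

73


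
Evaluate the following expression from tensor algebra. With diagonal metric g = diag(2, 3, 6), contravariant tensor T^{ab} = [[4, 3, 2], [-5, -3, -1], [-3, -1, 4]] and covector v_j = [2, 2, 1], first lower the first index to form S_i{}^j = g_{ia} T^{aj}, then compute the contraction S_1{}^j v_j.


Step 1: lower the first index. For a diagonal metric, g_{ia} T^{aj} = g_{ii} T^{ij} (no sum on i).
g_{11} = 2
S_1{}^1 = 2 * T^{11} = 2 * 4 = 8
S_1{}^2 = 2 * T^{12} = 2 * 3 = 6
S_1{}^3 = 2 * T^{13} = 2 * 2 = 4
Step 2: contract S_1{}^j with v_j.
S_1{}^1 * v_1 = 8 * 2 = 16
S_1{}^2 * v_2 = 6 * 2 = 12
S_1{}^3 * v_3 = 4 * 1 = 4
Result = 16 + 12 + 4 = 32

32


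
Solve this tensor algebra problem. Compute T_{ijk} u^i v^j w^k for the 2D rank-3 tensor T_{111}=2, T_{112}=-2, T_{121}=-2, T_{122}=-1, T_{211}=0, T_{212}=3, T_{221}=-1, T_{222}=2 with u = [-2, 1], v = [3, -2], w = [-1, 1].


S = sum over i,j,k of T_{ijk} u_i v_j w_k. Expanding all 8 terms:
T_{111}*u_1*v_1*w_1 = 2*-2*3*-1 = 12  (running total: 12)
T_{112}*u_1*v_1*w_2 = -2*-2*3*1 = 12  (running total: 24)
T_{121}*u_1*v_2*w_1 = -2*-2*-2*-1 = 8  (running total: 32)
T_{122}*u_1*v_2*w_2 = -1*-2*-2*1 = -4  (running total: 28)
T_{211}*u_2*v_1*w_1 = 0*1*3*-1 = 0  (running total: 28)
T_{212}*u_2*v_1*w_2 = 3*1*3*1 = 9  (running total: 37)
T_{221}*u_2*v_2*w_1 = -1*1*-2*-1 = -2  (running total: 35)
T_{222}*u_2*v_2*w_2 = 2*1*-2*1 = -4  (running total: 31)
S = 31

31


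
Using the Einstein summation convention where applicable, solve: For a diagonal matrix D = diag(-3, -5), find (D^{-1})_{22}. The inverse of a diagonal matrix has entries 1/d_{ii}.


For a diagonal matrix, the inverse has entries (D^{-1})_{ii} = 1/d_{ii}.
The diagonal entries are: d_{11} = -3, d_{22} = -5
We need (D^{-1})_{22} = 1/d_{22} = 1/-5 = -1/5

-1/5


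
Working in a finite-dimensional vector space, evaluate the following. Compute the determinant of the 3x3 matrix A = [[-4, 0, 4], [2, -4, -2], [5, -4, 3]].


Expanding along the first row, det(A) = a11*M_11 - a12*M_12 + a13*M_13, where M_1j is the (1,j) minor.
Minor M_11 = -4*3 - -2*-4 = -20
Minor M_12 = 2*3 - -2*5 = 16
Minor M_13 = 2*-4 - -4*5 = 12
det = -4*(-20) - 0*(16) + 4*(12)
    = 80 - 0 + 48
    = 128

128


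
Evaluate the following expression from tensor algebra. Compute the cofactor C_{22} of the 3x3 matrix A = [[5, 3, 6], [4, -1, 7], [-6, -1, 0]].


To find cofactor C_{22}, delete row 2 and column 2.
The resulting 2x2 submatrix is: [[5, 6], [-6, 0]]
Minor M_{22} = 5*0 - 6*-6
  = 0 - -36 = 36
Sign = (-1)^(2+2) = (-1)^4 = 1
Cofactor C_{22} = 1 * 36 = 36

36


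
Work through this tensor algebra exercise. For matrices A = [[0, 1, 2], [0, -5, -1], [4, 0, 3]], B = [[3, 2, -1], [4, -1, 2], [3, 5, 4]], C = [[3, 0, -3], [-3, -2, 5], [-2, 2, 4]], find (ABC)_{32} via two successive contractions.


(ABC)_{32} = sum_m (AB)_{3m} C_{m2}. First compute row 3 of AB.
(AB)_{31} = 4*3 + 0*4 + 3*3 = 21
(AB)_{32} = 4*2 + 0*-1 + 3*5 = 23
(AB)_{33} = 4*-1 + 0*2 + 3*4 = 8
Now contract with column 2 of C:
(AB)_{31} * C_{12} = 21 * 0 = 0
(AB)_{32} * C_{22} = 23 * -2 = -46
(AB)_{33} * C_{32} = 8 * 2 = 16
(ABC)_{32} = 0 + -46 + 16 = -30

-30


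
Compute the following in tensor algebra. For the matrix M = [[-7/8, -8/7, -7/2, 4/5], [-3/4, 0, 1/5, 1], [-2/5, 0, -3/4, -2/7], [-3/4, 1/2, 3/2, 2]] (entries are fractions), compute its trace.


The trace is the sum of diagonal entries.
Diagonal: M[1,1] = -7/8, M[2,2] = 0, M[3,3] = -3/4, M[4,4] = 2
Tr(M) = -7/8 + 0 + -3/4 + 2
Computing step by step:
After adding M[1,1]: -7/8
After adding M[2,2]: -7/8
After adding M[3,3]: -13/8
After adding M[4,4]: 3/8
Tr(M) = 3/8

3/8


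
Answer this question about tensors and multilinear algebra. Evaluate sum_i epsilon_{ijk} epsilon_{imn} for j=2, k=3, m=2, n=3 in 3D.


Using the identity: epsilon_{ijk} epsilon_{imn} = delta_{jm} delta_{kn} - delta_{jn} delta_{km}.
delta_{22} = 1
delta_{33} = 1
delta_{23} = 0
delta_{32} = 0
Result = 1 * 1 - 0 * 0 = 1 - 0 = 1

1


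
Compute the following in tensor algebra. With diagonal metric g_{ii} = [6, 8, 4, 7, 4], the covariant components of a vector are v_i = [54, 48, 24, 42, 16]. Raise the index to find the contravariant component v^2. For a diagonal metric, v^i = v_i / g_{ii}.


To raise an index with a diagonal metric: v^i = v_i / g_{ii}.
For index 2: v_2 = 48, g_{22} = 8
v^2 = 48 / 8 = 6

6


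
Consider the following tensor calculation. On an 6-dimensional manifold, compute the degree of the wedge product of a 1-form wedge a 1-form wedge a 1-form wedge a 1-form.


The degree of a wedge product is the sum of the degrees of the individual forms.
Degrees: 1, 1, 1, 1
Total degree = 1 + 1 + 1 + 1 = 4

4


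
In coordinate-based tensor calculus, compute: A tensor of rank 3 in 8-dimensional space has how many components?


The number of components of a rank-r tensor in d dimensions is d^r.
Here d = 8 and r = 3.
8^3 = 512

512


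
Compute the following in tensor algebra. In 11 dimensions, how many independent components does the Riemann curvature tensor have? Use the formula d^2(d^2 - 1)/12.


The Riemann tensor in d dimensions has d^2(d^2 - 1)/12 independent components.
d = 11, so d^2 = 121
d^2 - 1 = 120
d^2(d^2 - 1) = 121 * 120 = 14520
Divide by 12: 14520 / 12 = 1210

1210


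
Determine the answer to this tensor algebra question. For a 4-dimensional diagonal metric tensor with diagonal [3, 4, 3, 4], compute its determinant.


For a diagonal metric, the determinant is the product of diagonal entries.
Diagonal entries: 3, 4, 3, 4
det(g) = 3 * 4 * 3 * 4 = 144

144


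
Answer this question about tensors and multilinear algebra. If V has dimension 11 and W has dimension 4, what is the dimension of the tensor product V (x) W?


The dimension of a tensor product is the product of dimensions.
dim(V) = 11, dim(W) = 4
dim(V (x) W) = 11 * 4 = 44

44


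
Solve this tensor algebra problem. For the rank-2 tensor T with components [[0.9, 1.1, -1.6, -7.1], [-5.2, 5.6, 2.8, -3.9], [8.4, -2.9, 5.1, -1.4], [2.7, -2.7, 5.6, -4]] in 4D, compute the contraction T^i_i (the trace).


The contraction (trace) of a rank-2 tensor is the sum of its diagonal elements.
Diagonal entries: A[1,1] = 0.9, A[2,2] = 5.6, A[3,3] = 5.1, A[4,4] = -4
Tr(A) = 0.9 + 5.6 + 5.1 + -4 = 7.6

7.6


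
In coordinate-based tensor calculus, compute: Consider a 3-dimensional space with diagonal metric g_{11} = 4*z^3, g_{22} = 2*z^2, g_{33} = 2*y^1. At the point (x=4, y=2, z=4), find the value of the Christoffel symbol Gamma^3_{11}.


For a diagonal metric, Gamma^k_{ij} = (1/2) g^{kk} (dg_{ik}/dx_j + dg_{jk}/dx_i - dg_{ij}/dx_k).
The metric is diagonal, so g_{ab} = 0 for a != b.
At the given point: g_{11} = 256, g_{22} = 32, g_{33} = 4
g^{33} = 1/4
dg_{13}/dx_1 = 0 (off-diagonal)
dg_{13}/dx_1 = 0 (off-diagonal)
dg_{11}/dx_3 = dg_{11}/dx_3 = 192
Numerator = 0 + 0 - 192 = -192
Gamma^3_{11} = -192 / (2 * 4) = -24

-24


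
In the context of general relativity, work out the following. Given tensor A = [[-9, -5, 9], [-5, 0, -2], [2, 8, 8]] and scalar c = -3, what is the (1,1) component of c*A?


Scalar multiplication: (cA)_{ij} = c * A_{ij}.
c = -3
A_{11} = -9
(cA)_{11} = -3 * -9 = 27

27


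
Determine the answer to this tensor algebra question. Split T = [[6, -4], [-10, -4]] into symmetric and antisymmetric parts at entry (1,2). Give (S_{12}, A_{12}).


T_{12} = -4
T_{21} = -10
S_{12} = (-4 + -10)/2 = -14/2 = -7
A_{12} = (-4 - -10)/2 = 6/2 = 3
Check: S + A = -7 + 3 = -4 = T_{12}.

(-7, 3)


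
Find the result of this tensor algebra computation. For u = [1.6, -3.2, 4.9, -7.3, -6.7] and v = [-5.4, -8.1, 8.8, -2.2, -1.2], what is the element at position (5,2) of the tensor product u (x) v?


The outer product entry T_{ij} = u_i * v_j.
We need i=5, j=2.
u_5 = -6.7, v_2 = -8.1
T_{5,2} = -6.7 * -8.1 = 54.27

54.27


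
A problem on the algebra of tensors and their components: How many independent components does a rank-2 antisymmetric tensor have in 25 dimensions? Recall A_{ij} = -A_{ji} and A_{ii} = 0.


An antisymmetric rank-2 tensor satisfies A_{ij} = -A_{ji}, so diagonal entries are zero.
The independent components are the upper-triangular entries: C(n, 2) = n(n-1)/2.
n = 25
C(25, 2) = 25 * 24 / 2 = 600 / 2 = 300

300


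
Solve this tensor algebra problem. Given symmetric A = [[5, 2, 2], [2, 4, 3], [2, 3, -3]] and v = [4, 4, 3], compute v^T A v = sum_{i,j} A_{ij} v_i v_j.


First compute Av:
(Av)_1 = 5*4 + 2*4 + 2*3 = 34
(Av)_2 = 2*4 + 4*4 + 3*3 = 33
(Av)_3 = 2*4 + 3*4 + -3*3 = 11
Av = [34, 33, 11]
Then v^T (Av) = 4*34 + 4*33 + 3*11
= 136 + 132 + 33 = 301

301


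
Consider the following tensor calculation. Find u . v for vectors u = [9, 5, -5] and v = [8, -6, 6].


The inner product u . v = sum of u_i * v_i.
Term-by-term: 9 * 8, 5 * -6, -5 * 6
Products: 72, -30, -30
Sum = 72 + -30 + -30 = 12

12


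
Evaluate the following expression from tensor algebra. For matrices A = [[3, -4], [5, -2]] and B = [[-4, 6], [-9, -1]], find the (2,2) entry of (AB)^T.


(AB)^T_{ij} = (AB)_{ji} = sum_k A_{jk} B_{ki}.
For i=2, j=2 we need (AB)_{22}:
A_{21} * B_{12} = 5 * 6 = 30
A_{22} * B_{22} = -2 * -1 = 2
Sum = 30 + 2 = 32

32


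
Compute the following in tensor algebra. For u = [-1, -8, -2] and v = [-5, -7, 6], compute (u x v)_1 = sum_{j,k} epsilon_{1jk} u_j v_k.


(u x v)_1 = sum_{j,k} epsilon_{1jk} u_j v_k. Only permutations of (1,2,3) contribute; the two non-zero terms are:
eps_{123} u_2 v_3 = 1 * -8 * 6 = -48
eps_{132} u_3 v_2 = -1 * -2 * -7 = -14
(u x v)_1 = -62

-62


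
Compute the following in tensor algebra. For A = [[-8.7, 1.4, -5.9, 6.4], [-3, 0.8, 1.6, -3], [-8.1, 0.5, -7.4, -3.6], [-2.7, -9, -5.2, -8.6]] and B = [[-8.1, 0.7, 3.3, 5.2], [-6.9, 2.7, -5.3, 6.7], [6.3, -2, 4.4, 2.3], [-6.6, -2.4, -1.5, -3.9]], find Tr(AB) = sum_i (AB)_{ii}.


Tr(AB) = sum_i (AB)_{ii} where (AB)_{ii} = sum_k A_{ik} B_{ki}.
(AB)_{11} = -8.7*-8.1 + 1.4*-6.9 + -5.9*6.3 + 6.4*-6.6 = -18.6
(AB)_{22} = -3*0.7 + 0.8*2.7 + 1.6*-2 + -3*-2.4 = 4.06
(AB)_{33} = -8.1*3.3 + 0.5*-5.3 + -7.4*4.4 + -3.6*-1.5 = -56.54
(AB)_{44} = -2.7*5.2 + -9*6.7 + -5.2*2.3 + -8.6*-3.9 = -52.76
Tr(AB) = -18.6 + 4.06 + -56.54 + -52.76 = -123.84

-123.84


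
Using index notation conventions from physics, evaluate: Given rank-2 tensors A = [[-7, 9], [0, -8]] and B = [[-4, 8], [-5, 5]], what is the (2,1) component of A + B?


Tensor addition is component-wise: (A + B)_{ij} = A_{ij} + B_{ij}.
A_{21} = 0
B_{21} = -5
(A + B)_{21} = 0 + -5 = -5

-5


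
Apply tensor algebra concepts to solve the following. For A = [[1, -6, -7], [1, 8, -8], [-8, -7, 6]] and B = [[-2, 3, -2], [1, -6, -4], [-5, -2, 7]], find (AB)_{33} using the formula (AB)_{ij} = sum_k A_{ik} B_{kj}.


(AB)_{ij} = sum_k A_{ik} B_{kj}.
For i=3, j=3:
A_{31} * B_{13} = -8 * -2 = 16
A_{32} * B_{23} = -7 * -4 = 28
A_{33} * B_{33} = 6 * 7 = 42
Sum = 16 + 28 + 42 = 86

86


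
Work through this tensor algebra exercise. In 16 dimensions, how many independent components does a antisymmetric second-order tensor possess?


A antisymmetric rank-2 tensor in d dimensions has d(d-1)/2 independent components.
d = 16
d(d-1)/2 = 16 * 15 / 2 = 240 / 2 = 120

120


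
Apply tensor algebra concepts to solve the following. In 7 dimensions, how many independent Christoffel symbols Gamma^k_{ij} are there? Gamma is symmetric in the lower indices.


Christoffel symbols Gamma^k_{ij} are symmetric in i,j, so there are d * d(d+1)/2 independent symbols.
d = 7
d(d+1)/2 = 7 * 8 / 2 = 28
Total = 7 * 28 = 196

196


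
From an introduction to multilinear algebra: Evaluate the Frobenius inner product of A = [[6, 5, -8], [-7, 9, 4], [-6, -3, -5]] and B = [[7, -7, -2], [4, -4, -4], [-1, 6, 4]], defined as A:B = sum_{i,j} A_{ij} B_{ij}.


A:B = sum over all i,j of A_{ij} * B_{ij}.
Row 1: 6*7=42, 5*-7=-35, -8*-2=16 => row sum = 23
Row 2: -7*4=-28, 9*-4=-36, 4*-4=-16 => row sum = -80
Row 3: -6*-1=6, -3*6=-18, -5*4=-20 => row sum = -32
Total = 23 + -80 + -32 = -89

-89


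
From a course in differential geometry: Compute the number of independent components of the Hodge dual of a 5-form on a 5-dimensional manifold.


The Hodge dual of a p-form on an n-dimensional manifold is an (n-p)-form.
n = 5, p = 5, so dual degree = 5 - 5 = 0
The number of components is C(n, n-p) = C(5, 0) = 1

1


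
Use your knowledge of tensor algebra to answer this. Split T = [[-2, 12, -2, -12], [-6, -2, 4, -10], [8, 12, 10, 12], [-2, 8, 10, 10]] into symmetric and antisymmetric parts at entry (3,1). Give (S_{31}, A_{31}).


T_{31} = 8
T_{13} = -2
S_{31} = (8 + -2)/2 = 6/2 = 3
A_{31} = (8 - -2)/2 = 10/2 = 5
Check: S + A = 3 + 5 = 8 = T_{31}.

(3, 5)


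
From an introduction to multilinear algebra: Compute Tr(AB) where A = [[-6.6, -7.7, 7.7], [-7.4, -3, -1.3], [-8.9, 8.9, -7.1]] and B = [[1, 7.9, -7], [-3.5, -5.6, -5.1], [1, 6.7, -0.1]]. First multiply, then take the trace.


Tr(AB) = sum_i (AB)_{ii} where (AB)_{ii} = sum_k A_{ik} B_{ki}.
(AB)_{11} = -6.6*1 + -7.7*-3.5 + 7.7*1 = 28.05
(AB)_{22} = -7.4*7.9 + -3*-5.6 + -1.3*6.7 = -50.37
(AB)_{33} = -8.9*-7 + 8.9*-5.1 + -7.1*-0.1 = 17.62
Tr(AB) = 28.05 + -50.37 + 17.62 = -4.7

-4.7


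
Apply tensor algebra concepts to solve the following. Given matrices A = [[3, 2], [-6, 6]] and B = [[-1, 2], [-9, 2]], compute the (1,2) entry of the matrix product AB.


(AB)_{ij} = sum_k A_{ik} B_{kj}.
For i=1, j=2:
A_{11} * B_{12} = 3 * 2 = 6
A_{12} * B_{22} = 2 * 2 = 4
Sum = 6 + 4 = 10

10


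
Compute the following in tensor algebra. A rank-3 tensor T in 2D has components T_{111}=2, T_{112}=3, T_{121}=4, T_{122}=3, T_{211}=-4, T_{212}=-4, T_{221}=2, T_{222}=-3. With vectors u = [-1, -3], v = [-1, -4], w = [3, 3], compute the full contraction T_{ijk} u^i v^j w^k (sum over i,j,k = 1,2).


S = sum over i,j,k of T_{ijk} u_i v_j w_k. Expanding all 8 terms:
T_{111}*u_1*v_1*w_1 = 2*-1*-1*3 = 6  (running total: 6)
T_{112}*u_1*v_1*w_2 = 3*-1*-1*3 = 9  (running total: 15)
T_{121}*u_1*v_2*w_1 = 4*-1*-4*3 = 48  (running total: 63)
T_{122}*u_1*v_2*w_2 = 3*-1*-4*3 = 36  (running total: 99)
T_{211}*u_2*v_1*w_1 = -4*-3*-1*3 = -36  (running total: 63)
T_{212}*u_2*v_1*w_2 = -4*-3*-1*3 = -36  (running total: 27)
T_{221}*u_2*v_2*w_1 = 2*-3*-4*3 = 72  (running total: 99)
T_{222}*u_2*v_2*w_2 = -3*-3*-4*3 = -108  (running total: -9)
S = -9

-9


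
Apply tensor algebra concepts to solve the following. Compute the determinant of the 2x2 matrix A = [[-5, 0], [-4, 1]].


For a 2x2 matrix [[a, b], [c, d]], det = a*d - b*c.
a = -5, b = 0, c = -4, d = 1
a*d = -5 * 1 = -5
b*c = 0 * -4 = 0
det = -5 - 0 = -5

-5


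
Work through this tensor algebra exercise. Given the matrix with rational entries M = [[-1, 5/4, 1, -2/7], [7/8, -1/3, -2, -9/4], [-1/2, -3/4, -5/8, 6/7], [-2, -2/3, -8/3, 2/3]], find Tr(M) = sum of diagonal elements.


The trace is the sum of diagonal entries.
Diagonal: M[1,1] = -1, M[2,2] = -1/3, M[3,3] = -5/8, M[4,4] = 2/3
Tr(M) = -1 + -1/3 + -5/8 + 2/3
Computing step by step:
After adding M[1,1]: -1
After adding M[2,2]: -4/3
After adding M[3,3]: -47/24
After adding M[4,4]: -31/24
Tr(M) = -31/24

-31/24


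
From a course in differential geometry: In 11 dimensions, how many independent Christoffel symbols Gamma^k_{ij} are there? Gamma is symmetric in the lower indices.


Christoffel symbols Gamma^k_{ij} are symmetric in i,j, so there are d * d(d+1)/2 independent symbols.
d = 11
d(d+1)/2 = 11 * 12 / 2 = 66
Total = 11 * 66 = 726

726


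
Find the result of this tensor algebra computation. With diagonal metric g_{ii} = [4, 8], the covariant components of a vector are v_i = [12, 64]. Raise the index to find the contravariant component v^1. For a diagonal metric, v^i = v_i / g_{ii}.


To raise an index with a diagonal metric: v^i = v_i / g_{ii}.
For index 1: v_1 = 12, g_{11} = 4
v^1 = 12 / 4 = 3

3


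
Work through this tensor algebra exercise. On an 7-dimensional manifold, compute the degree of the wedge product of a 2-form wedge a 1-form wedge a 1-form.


The degree of a wedge product is the sum of the degrees of the individual forms.
Degrees: 2, 1, 1
Total degree = 2 + 1 + 1 = 4

4


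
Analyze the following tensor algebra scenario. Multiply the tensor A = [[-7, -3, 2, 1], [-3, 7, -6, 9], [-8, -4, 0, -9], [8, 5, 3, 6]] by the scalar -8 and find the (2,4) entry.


Scalar multiplication: (cA)_{ij} = c * A_{ij}.
c = -8
A_{24} = 9
(cA)_{24} = -8 * 9 = -72

-72


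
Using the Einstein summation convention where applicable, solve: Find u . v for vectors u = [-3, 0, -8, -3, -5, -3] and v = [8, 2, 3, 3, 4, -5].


The inner product u . v = sum of u_i * v_i.
Term-by-term: -3 * 8, 0 * 2, -8 * 3, -3 * 3, -5 * 4, -3 * -5
Products: -24, 0, -24, -9, -20, 15
Sum = -24 + 0 + -24 + -9 + -20 + 15 = -62

-62


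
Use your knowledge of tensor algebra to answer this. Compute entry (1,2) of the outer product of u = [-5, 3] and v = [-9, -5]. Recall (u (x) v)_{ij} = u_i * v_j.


The outer product entry T_{ij} = u_i * v_j.
We need i=1, j=2.
u_1 = -5, v_2 = -5
T_{1,2} = -5 * -5 = 25

25


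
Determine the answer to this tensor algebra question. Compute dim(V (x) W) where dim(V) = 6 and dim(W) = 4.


The dimension of a tensor product is the product of dimensions.
dim(V) = 6, dim(W) = 4
dim(V (x) W) = 6 * 4 = 24

24


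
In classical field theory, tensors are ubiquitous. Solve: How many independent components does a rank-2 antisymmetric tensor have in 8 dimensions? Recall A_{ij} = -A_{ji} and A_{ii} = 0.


An antisymmetric rank-2 tensor satisfies A_{ij} = -A_{ji}, so diagonal entries are zero.
The independent components are the upper-triangular entries: C(n, 2) = n(n-1)/2.
n = 8
C(8, 2) = 8 * 7 / 2 = 56 / 2 = 28

28


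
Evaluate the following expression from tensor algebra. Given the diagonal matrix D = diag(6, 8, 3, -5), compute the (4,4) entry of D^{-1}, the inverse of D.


For a diagonal matrix, the inverse has entries (D^{-1})_{ii} = 1/d_{ii}.
The diagonal entries are: d_{11} = 6, d_{22} = 8, d_{33} = 3, d_{44} = -5
We need (D^{-1})_{44} = 1/d_{44} = 1/-5 = -1/5

-1/5


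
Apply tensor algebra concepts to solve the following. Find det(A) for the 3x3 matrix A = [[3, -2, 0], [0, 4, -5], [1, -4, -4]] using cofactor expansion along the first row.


Expanding along the first row, det(A) = a11*M_11 - a12*M_12 + a13*M_13, where M_1j is the (1,j) minor.
Minor M_11 = 4*-4 - -5*-4 = -36
Minor M_12 = 0*-4 - -5*1 = 5
Minor M_13 = 0*-4 - 4*1 = -4
det = 3*(-36) - -2*(5) + 0*(-4)
    = -108 - -10 + 0
    = -98

-98


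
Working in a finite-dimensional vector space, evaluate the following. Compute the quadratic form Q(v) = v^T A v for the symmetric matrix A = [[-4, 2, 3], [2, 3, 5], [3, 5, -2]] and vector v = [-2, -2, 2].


First compute Av:
(Av)_1 = -4*-2 + 2*-2 + 3*2 = 10
(Av)_2 = 2*-2 + 3*-2 + 5*2 = 0
(Av)_3 = 3*-2 + 5*-2 + -2*2 = -20
Av = [10, 0, -20]
Then v^T (Av) = -2*10 + -2*0 + 2*-20
= -20 + 0 + -40 = -60

-60


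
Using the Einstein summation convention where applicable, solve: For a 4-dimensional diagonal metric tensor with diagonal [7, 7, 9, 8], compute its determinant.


For a diagonal metric, the determinant is the product of diagonal entries.
Diagonal entries: 7, 7, 9, 8
det(g) = 7 * 7 * 9 * 8 = 3528

3528


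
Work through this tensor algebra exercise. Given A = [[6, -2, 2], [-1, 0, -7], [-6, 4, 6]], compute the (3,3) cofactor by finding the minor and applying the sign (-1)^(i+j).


To find cofactor C_{33}, delete row 3 and column 3.
The resulting 2x2 submatrix is: [[6, -2], [-1, 0]]
Minor M_{33} = 6*0 - -2*-1
  = 0 - 2 = -2
Sign = (-1)^(3+3) = (-1)^6 = 1
Cofactor C_{33} = 1 * -2 = -2

-2


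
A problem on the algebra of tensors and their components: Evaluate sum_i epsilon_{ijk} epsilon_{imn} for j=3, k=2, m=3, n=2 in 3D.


Using the identity: epsilon_{ijk} epsilon_{imn} = delta_{jm} delta_{kn} - delta_{jn} delta_{km}.
delta_{33} = 1
delta_{22} = 1
delta_{32} = 0
delta_{23} = 0
Result = 1 * 1 - 0 * 0 = 1 - 0 = 1

1


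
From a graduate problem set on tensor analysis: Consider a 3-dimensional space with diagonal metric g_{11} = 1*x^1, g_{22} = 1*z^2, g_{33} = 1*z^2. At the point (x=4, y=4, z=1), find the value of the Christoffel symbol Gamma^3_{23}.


For a diagonal metric, Gamma^k_{ij} = (1/2) g^{kk} (dg_{ik}/dx_j + dg_{jk}/dx_i - dg_{ij}/dx_k).
The metric is diagonal, so g_{ab} = 0 for a != b.
At the given point: g_{11} = 4, g_{22} = 1, g_{33} = 1
g^{33} = 1/1
dg_{23}/dx_3 = 0 (off-diagonal)
dg_{33}/dx_2 = dg_{33}/dx_2 = 0
dg_{23}/dx_3 = 0 (off-diagonal)
Numerator = 0 + 0 - 0 = 0
Gamma^3_{23} = 0 / (2 * 1) = 0

0


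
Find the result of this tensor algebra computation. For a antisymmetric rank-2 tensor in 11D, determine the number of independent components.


A antisymmetric rank-2 tensor in d dimensions has d(d-1)/2 independent components.
d = 11
d(d-1)/2 = 11 * 10 / 2 = 110 / 2 = 55

55


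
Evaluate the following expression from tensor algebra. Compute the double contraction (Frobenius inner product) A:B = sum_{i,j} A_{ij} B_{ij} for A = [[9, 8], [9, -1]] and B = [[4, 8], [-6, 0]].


A:B = sum over all i,j of A_{ij} * B_{ij}.
Row 1: 9*4=36, 8*8=64 => row sum = 100
Row 2: 9*-6=-54, -1*0=0 => row sum = -54
Total = 100 + -54 = 46

46


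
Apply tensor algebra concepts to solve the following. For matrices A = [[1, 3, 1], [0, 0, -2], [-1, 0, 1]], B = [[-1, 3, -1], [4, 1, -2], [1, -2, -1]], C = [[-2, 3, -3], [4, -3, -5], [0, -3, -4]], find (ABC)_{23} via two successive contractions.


(ABC)_{23} = sum_m (AB)_{2m} C_{m3}. First compute row 2 of AB.
(AB)_{21} = 0*-1 + 0*4 + -2*1 = -2
(AB)_{22} = 0*3 + 0*1 + -2*-2 = 4
(AB)_{23} = 0*-1 + 0*-2 + -2*-1 = 2
Now contract with column 3 of C:
(AB)_{21} * C_{13} = -2 * -3 = 6
(AB)_{22} * C_{23} = 4 * -5 = -20
(AB)_{23} * C_{33} = 2 * -4 = -8
(ABC)_{23} = 6 + -20 + -8 = -22

-22


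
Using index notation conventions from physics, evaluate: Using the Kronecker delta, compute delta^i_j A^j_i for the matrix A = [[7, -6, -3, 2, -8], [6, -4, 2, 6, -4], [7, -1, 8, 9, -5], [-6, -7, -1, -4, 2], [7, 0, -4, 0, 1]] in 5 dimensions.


The contraction (trace) of a rank-2 tensor is the sum of its diagonal elements.
Diagonal entries: A[1,1] = 7, A[2,2] = -4, A[3,3] = 8, A[4,4] = -4, A[5,5] = 1
Tr(A) = 7 + -4 + 8 + -4 + 1 = 8

8


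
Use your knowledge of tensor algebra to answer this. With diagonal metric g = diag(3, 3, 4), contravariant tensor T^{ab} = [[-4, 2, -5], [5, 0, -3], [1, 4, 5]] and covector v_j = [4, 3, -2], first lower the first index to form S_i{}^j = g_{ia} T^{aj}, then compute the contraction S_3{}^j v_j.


Step 1: lower the first index. For a diagonal metric, g_{ia} T^{aj} = g_{ii} T^{ij} (no sum on i).
g_{33} = 4
S_3{}^1 = 4 * T^{31} = 4 * 1 = 4
S_3{}^2 = 4 * T^{32} = 4 * 4 = 16
S_3{}^3 = 4 * T^{33} = 4 * 5 = 20
Step 2: contract S_3{}^j with v_j.
S_3{}^1 * v_1 = 4 * 4 = 16
S_3{}^2 * v_2 = 16 * 3 = 48
S_3{}^3 * v_3 = 20 * -2 = -40
Result = 16 + 48 + -40 = 24

24


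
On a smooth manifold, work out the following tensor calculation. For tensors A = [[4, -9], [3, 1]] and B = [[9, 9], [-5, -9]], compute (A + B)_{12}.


Tensor addition is component-wise: (A + B)_{ij} = A_{ij} + B_{ij}.
A_{12} = -9
B_{12} = 9
(A + B)_{12} = -9 + 9 = 0

0


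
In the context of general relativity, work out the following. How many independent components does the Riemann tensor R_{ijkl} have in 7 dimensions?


The Riemann tensor in d dimensions has d^2(d^2 - 1)/12 independent components.
d = 7, so d^2 = 49
d^2 - 1 = 48
d^2(d^2 - 1) = 49 * 48 = 2352
Divide by 12: 2352 / 12 = 196

196


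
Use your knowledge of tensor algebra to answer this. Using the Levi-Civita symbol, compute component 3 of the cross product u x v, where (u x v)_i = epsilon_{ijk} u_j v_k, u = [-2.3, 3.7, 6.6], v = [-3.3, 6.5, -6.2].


(u x v)_3 = sum_{j,k} epsilon_{3jk} u_j v_k. Only permutations of (1,2,3) contribute; the two non-zero terms are:
eps_{312} u_1 v_2 = 1 * -2.3 * 6.5 = -14.95
eps_{321} u_2 v_1 = -1 * 3.7 * -3.3 = 12.21
(u x v)_3 = -2.74

-2.74


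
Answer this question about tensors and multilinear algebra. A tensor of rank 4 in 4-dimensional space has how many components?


The number of components of a rank-r tensor in d dimensions is d^r.
Here d = 4 and r = 4.
4^4 = 256

256


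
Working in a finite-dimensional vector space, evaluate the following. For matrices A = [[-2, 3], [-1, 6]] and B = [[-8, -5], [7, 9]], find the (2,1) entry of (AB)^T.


(AB)^T_{ij} = (AB)_{ji} = sum_k A_{jk} B_{ki}.
For i=2, j=1 we need (AB)_{12}:
A_{11} * B_{12} = -2 * -5 = 10
A_{12} * B_{22} = 3 * 9 = 27
Sum = 10 + 27 = 37

37


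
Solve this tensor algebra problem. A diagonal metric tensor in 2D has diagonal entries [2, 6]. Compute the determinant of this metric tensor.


For a diagonal metric, the determinant is the product of diagonal entries.
Diagonal entries: 2, 6
det(g) = 2 * 6 = 12

12


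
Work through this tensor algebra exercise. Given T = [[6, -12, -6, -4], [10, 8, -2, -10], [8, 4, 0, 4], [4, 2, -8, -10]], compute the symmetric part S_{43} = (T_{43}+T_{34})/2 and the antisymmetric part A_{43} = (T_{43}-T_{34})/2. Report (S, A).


T_{43} = -8
T_{34} = 4
S_{43} = (-8 + 4)/2 = -4/2 = -2
A_{43} = (-8 - 4)/2 = -12/2 = -6
Check: S + A = -2 + -6 = -8 = T_{43}.

(-2, -6)


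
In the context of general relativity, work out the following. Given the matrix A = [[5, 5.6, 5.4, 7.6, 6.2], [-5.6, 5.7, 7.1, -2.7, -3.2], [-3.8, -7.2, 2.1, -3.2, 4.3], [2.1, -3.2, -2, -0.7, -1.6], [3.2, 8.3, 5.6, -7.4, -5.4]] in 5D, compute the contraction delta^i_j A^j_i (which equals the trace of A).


The contraction (trace) of a rank-2 tensor is the sum of its diagonal elements.
Diagonal entries: A[1,1] = 5, A[2,2] = 5.7, A[3,3] = 2.1, A[4,4] = -0.7, A[5,5] = -5.4
Tr(A) = 5 + 5.7 + 2.1 + -0.7 + -5.4 = 6.7

6.7


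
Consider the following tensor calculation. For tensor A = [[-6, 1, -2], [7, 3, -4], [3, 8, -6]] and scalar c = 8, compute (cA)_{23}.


Scalar multiplication: (cA)_{ij} = c * A_{ij}.
c = 8
A_{23} = -4
(cA)_{23} = 8 * -4 = -32

-32


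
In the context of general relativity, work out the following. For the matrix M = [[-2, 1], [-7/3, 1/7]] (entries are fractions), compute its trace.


The trace is the sum of diagonal entries.
Diagonal: M[1,1] = -2, M[2,2] = 1/7
Tr(M) = -2 + 1/7
Computing step by step:
After adding M[1,1]: -2
After adding M[2,2]: -13/7
Tr(M) = -13/7

-13/7


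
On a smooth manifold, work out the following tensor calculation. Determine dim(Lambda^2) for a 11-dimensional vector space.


The dimension of the space of p-forms on an n-dimensional space is C(n, p).
n = 11, p = 2
C(11, 2) = 11! / (2! * 9!) = 55

55


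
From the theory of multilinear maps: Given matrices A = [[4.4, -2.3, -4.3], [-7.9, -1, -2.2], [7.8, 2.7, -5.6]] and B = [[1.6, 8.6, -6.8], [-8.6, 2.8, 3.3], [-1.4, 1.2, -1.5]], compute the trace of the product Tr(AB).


Tr(AB) = sum_i (AB)_{ii} where (AB)_{ii} = sum_k A_{ik} B_{ki}.
(AB)_{11} = 4.4*1.6 + -2.3*-8.6 + -4.3*-1.4 = 32.84
(AB)_{22} = -7.9*8.6 + -1*2.8 + -2.2*1.2 = -73.38
(AB)_{33} = 7.8*-6.8 + 2.7*3.3 + -5.6*-1.5 = -35.73
Tr(AB) = 32.84 + -73.38 + -35.73 = -76.27

-76.27


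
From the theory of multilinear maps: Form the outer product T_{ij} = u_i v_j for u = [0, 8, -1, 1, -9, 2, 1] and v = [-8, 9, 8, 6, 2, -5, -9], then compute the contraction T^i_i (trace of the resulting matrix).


The outer product gives T_{ij} = u_i v_j.
The trace (contraction) is Tr(T) = sum_i T_{ii} = sum_i u_i v_i.
Diagonal entries:
T_{11} = u_1 * v_1 = 0 * -8 = 0
T_{22} = u_2 * v_2 = 8 * 9 = 72
T_{33} = u_3 * v_3 = -1 * 8 = -8
T_{44} = u_4 * v_4 = 1 * 6 = 6
T_{55} = u_5 * v_5 = -9 * 2 = -18
T_{66} = u_6 * v_6 = 2 * -5 = -10
T_{77} = u_7 * v_7 = 1 * -9 = -9
Tr(T) = 0 + 72 + -8 + 6 + -18 + -10 + -9 = 33

33


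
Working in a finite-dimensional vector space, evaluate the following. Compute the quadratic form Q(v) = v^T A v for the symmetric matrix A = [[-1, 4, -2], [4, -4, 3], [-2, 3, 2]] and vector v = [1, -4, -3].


First compute Av:
(Av)_1 = -1*1 + 4*-4 + -2*-3 = -11
(Av)_2 = 4*1 + -4*-4 + 3*-3 = 11
(Av)_3 = -2*1 + 3*-4 + 2*-3 = -20
Av = [-11, 11, -20]
Then v^T (Av) = 1*-11 + -4*11 + -3*-20
= -11 + -44 + 60 = 5

5


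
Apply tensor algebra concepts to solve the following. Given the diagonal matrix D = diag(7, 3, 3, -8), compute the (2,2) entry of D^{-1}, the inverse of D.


For a diagonal matrix, the inverse has entries (D^{-1})_{ii} = 1/d_{ii}.
The diagonal entries are: d_{11} = 7, d_{22} = 3, d_{33} = 3, d_{44} = -8
We need (D^{-1})_{22} = 1/d_{22} = 1/3 = 1/3

1/3


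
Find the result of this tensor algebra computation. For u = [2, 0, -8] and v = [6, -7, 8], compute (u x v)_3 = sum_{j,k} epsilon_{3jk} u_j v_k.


(u x v)_3 = sum_{j,k} epsilon_{3jk} u_j v_k. Only permutations of (1,2,3) contribute; the two non-zero terms are:
eps_{312} u_1 v_2 = 1 * 2 * -7 = -14
eps_{321} u_2 v_1 = -1 * 0 * 6 = 0
(u x v)_3 = -14

-14


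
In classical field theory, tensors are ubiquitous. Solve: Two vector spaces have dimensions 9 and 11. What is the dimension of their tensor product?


The dimension of a tensor product is the product of dimensions.
dim(V) = 9, dim(W) = 11
dim(V (x) W) = 9 * 11 = 99

99


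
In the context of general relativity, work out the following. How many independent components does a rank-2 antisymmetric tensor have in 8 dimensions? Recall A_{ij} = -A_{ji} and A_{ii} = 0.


An antisymmetric rank-2 tensor satisfies A_{ij} = -A_{ji}, so diagonal entries are zero.
The independent components are the upper-triangular entries: C(n, 2) = n(n-1)/2.
n = 8
C(8, 2) = 8 * 7 / 2 = 56 / 2 = 28

28
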